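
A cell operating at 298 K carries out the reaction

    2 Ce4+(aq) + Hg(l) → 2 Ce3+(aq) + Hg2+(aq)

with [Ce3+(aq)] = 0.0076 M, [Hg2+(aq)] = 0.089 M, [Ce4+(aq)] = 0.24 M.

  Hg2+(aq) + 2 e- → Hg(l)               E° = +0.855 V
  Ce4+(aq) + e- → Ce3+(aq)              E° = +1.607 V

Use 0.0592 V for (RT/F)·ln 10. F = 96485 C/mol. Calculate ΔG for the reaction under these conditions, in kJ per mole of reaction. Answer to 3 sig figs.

E°cell = +1.607 − (+0.855) = +0.752 V; the balanced reaction transfers n = 2 electrons.
Q = ([Ce3+(aq)]^2·[Hg2+(aq)]) / [Ce4+(aq)]^2 = 8.92×10^−5, so log Q = −4.049 and E = +0.752 − (0.0592/2)(−4.049) = +0.8719 V.
Then ΔG = −nFE = −2 × 96485 × +0.8719 J/mol = −168 kJ/mol.

−168 kJ/mol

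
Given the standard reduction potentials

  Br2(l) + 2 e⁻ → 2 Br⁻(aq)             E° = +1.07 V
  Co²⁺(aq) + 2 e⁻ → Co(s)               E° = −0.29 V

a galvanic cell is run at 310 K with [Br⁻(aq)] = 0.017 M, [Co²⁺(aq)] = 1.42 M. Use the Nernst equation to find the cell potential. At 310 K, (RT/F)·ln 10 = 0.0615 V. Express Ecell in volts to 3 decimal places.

Br₂/Br⁻ is reduced (cathode, E° = +1.07 V) and Co²⁺/Co is oxidized (anode).
E°cell = +1.07 − (−0.29) = +1.36 V, with n = 2 electrons transferred.
Balancing gives Br2(l) + Co(s) → 2 Br⁻(aq) + Co²⁺(aq); hence Q = [Br⁻(aq)]^2·[Co²⁺(aq)] = 0.00041 (log Q = −3.387).
E = E° − (0.0615/n)·log Q = +1.36 − (0.0615/2)(−3.387) = +1.464 V.

+1.464 V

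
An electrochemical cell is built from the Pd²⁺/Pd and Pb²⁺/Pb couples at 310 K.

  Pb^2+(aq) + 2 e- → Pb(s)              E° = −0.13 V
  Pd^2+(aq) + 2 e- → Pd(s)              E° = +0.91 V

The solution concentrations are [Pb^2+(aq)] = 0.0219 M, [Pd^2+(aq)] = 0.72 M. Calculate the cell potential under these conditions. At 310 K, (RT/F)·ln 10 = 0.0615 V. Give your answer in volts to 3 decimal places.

The Pd²⁺/Pd couple has the more positive E°, so it is the cathode; Pb²⁺/Pb is the anode.
The standard potential is +0.91 − (−0.13) = +1.04 V and the balanced reaction transfers n = 2 electrons.
Balancing gives Pd^2+(aq) + Pb(s) → Pd(s) + Pb^2+(aq); hence Q = [Pb^2+(aq)] / [Pd^2+(aq)] = 0.0304 (log Q = −1.517).
E = E° − (0.0615/n)·log Q = +1.04 − (0.0615/2)(−1.517) = +1.087 V.

+1.087 V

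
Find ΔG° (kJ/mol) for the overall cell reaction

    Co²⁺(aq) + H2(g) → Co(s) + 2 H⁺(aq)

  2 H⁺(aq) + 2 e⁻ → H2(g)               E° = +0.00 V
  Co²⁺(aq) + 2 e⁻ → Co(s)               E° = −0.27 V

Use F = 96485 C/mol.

+52.1 kJ/mol

In the reaction as written Co²⁺(aq) is reduced, so the Co²⁺/Co couple is the cathode and 2H⁺/H₂ is the anode.
E°cell = −0.27 − (+0.00) = −0.27 V; balancing electrons gives n = 2.
ΔG° = −nFE°cell = −(2)(96485)(−0.27) J/mol = +52.1 kJ/mol.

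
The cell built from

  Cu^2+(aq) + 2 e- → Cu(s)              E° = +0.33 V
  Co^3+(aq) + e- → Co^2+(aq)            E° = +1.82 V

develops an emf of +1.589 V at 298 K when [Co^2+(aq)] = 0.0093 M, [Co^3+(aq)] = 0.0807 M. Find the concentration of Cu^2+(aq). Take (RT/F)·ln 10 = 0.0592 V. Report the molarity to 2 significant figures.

The Co³⁺/Co²⁺ couple has the larger reduction potential, so it is the cathode: E°cell = +1.82 − (+0.33) = +1.49 V and n = 2.
Since E = E° − (0.0592/n)·log Q, log Q = n(E° − E)/0.0592 = −3.345.
For 2 Co^3+(aq) + Cu(s) → 2 Co^2+(aq) + Cu^2+(aq), the reaction quotient is Q = ([Co^2+(aq)]^2·[Cu^2+(aq)]) / [Co^3+(aq)]^2.
Isolating [Cu^2+(aq)] in Q = 10^{−3.345} yields log [Cu^2+(aq)] = −1.468, i.e. 0.034 M.

0.034 M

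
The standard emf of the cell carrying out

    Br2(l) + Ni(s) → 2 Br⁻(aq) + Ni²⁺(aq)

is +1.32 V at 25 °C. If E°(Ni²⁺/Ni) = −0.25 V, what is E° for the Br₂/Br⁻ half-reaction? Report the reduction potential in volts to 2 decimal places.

+1.07 V

In the reaction as written the Br₂/Br⁻ couple is reduced (cathode) and Ni²⁺/Ni is oxidized (anode), so E°cell = E°(Br₂/Br⁻) − E°(Ni²⁺/Ni).
E°(Br₂/Br⁻) = E°cell + E°(anode) = +1.32 + (−0.25) = +1.07 V.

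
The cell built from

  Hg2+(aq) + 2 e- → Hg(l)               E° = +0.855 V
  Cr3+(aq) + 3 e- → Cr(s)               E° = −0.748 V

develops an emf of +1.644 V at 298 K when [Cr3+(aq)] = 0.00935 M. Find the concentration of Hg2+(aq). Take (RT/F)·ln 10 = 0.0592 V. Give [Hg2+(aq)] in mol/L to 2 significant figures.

With Hg²⁺/Hg at the cathode and Cr³⁺/Cr at the anode, E°cell = +0.855 − (−0.748) = +1.603 V (n = 6).
Since E = E° − (0.0592/n)·log Q, log Q = n(E° − E)/0.0592 = −4.155.
For 3 Hg2+(aq) + 2 Cr(s) → 3 Hg(l) + 2 Cr3+(aq), the reaction quotient is Q = [Cr3+(aq)]^2 / [Hg2+(aq)]^3.
Substituting the known concentrations and solving, log [Hg2+(aq)] = 0.032 and [Hg2+(aq)] = 1.1 M.

1.1 M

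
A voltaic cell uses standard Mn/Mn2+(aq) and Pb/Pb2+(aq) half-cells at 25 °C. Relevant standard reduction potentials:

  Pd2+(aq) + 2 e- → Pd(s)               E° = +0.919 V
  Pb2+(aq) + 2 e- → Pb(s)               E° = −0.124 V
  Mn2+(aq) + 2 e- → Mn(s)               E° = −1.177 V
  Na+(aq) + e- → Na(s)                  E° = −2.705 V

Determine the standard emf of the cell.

The Pb²⁺/Pb couple has the higher E°, so Pb ion is reduced (cathode) and Mn is oxidized (anode).
E°cell = E°(cathode) − E°(anode) = −0.124 − (−1.177) = +1.053 V.

+1.053 V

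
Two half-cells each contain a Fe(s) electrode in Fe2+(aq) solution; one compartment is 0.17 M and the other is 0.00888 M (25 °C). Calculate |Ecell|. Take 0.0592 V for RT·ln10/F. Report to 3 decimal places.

For a concentration cell E°cell = 0, since both electrodes use the same couple.
The compartment with the higher Fe2+(aq) concentration (0.17 M) acts as the cathode; ions are reduced there and produced at the dilute (0.00888 M) anode.
With n = 2, Ecell = −(0.0592/2)·log([dilute]/[conc]) = −(0.0592/2)·log(0.00888/0.17) = +0.038 V.

0.038 V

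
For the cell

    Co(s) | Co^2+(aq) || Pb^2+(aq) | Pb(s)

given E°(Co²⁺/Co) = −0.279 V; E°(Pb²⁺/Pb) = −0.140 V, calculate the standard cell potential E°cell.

By convention the left-hand electrode in cell notation is the anode (oxidation) and the right-hand electrode is the cathode (reduction).
E°cell = E°(right) − E°(left) = −0.140 − (−0.279) = +0.139 V.

+0.139 V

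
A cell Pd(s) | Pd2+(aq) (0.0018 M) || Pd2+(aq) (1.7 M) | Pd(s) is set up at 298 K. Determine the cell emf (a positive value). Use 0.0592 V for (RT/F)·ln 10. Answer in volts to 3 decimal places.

0.088 V

For a concentration cell E°cell = 0, since both electrodes use the same couple.
The compartment with the higher Pd2+(aq) concentration (1.7 M) acts as the cathode; ions are reduced there and produced at the dilute (0.0018 M) anode.
With n = 2, Ecell = −(0.0592/2)·log([dilute]/[conc]) = −(0.0592/2)·log(0.0018/1.7) = +0.088 V.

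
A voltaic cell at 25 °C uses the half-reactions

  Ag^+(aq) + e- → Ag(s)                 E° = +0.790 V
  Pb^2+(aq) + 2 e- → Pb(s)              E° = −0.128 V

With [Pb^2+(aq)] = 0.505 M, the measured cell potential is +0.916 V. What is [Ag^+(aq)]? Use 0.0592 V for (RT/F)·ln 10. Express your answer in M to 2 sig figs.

0.66 M

The Ag⁺/Ag couple has the larger reduction potential, so it is the cathode: E°cell = +0.790 − (−0.128) = +0.918 V and n = 2.
Since E = E° − (0.0592/n)·log Q, log Q = n(E° − E)/0.0592 = 0.068.
Balancing electrons gives 2 Ag^+(aq) + Pb(s) → 2 Ag(s) + Pb^2+(aq); thus Q = [Pb^2+(aq)] / [Ag^+(aq)]^2.
Isolating [Ag^+(aq)] in Q = 10^{0.068} yields log [Ag^+(aq)] = −0.182, i.e. 0.66 M.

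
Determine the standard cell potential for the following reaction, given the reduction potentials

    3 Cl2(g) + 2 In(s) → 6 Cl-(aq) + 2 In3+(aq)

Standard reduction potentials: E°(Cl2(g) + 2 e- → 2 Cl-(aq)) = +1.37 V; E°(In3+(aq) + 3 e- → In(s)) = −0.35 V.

+1.72 V

Cl2(g) gains electrons, so the Cl₂/Cl⁻ couple is the cathode; the In³⁺/In couple is the anode.
E°cell = E°(cathode) − E°(anode) = +1.37 − (−0.35) = +1.72 V.
The positive value indicates the reaction is spontaneous as written.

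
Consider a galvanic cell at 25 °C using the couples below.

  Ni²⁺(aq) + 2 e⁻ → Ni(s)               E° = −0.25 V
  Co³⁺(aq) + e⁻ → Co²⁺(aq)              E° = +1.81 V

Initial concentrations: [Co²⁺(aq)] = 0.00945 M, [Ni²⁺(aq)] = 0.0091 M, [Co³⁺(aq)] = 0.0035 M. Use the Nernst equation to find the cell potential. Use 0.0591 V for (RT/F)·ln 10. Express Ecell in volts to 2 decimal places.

+2.09 V

Co³⁺/Co²⁺ is reduced (cathode, E° = +1.81 V) and Ni²⁺/Ni is oxidized (anode).
E°cell = E°cat − E°an = +1.81 − (−0.25) = +2.06 V; n = 2.
For the overall reaction 2 Co³⁺(aq) + Ni(s) → 2 Co²⁺(aq) + Ni²⁺(aq), Q = ([Co²⁺(aq)]^2·[Ni²⁺(aq)]) / [Co³⁺(aq)]^2 = 0.0663, giving log Q = −1.178.
By the Nernst equation, E = +2.06 − (0.0591/2)·(−1.178) = +2.09 V.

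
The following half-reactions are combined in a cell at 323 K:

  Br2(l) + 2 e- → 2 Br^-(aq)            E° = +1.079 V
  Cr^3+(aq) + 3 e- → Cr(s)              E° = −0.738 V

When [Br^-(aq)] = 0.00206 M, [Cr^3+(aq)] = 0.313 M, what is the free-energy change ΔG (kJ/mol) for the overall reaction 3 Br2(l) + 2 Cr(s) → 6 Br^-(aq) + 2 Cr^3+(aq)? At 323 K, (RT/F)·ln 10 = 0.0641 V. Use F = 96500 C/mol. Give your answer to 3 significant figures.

−1160 kJ/mol

The standard cell potential is +1.079 − (−0.738) = +1.817 V, with n = 6 electrons in the balanced equation.
Q = [Br^-(aq)]^6·[Cr^3+(aq)]^2 = 7.49×10^−18, so log Q = −17.126 and E = +1.817 − (0.0641/6)(−17.126) = +2.0000 V.
ΔG = −nFE = −(6)(96500)(+2.0000) J/mol = −1160 kJ/mol.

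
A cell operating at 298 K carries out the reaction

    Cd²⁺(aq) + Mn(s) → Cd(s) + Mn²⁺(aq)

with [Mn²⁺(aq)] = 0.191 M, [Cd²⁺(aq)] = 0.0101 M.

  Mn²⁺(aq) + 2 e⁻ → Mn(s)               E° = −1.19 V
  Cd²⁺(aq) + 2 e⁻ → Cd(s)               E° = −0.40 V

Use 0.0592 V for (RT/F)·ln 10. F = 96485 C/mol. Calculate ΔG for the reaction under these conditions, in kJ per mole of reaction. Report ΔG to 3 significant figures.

−145 kJ/mol

E°cell = −0.40 − (−1.19) = +0.79 V; the balanced reaction transfers n = 2 electrons.
Here Q = [Mn²⁺(aq)] / [Cd²⁺(aq)] = 18.9 (log Q = 1.277), giving E = +0.79 − (0.0592/2)·(1.277) = +0.7522 V.
Finally ΔG = −nFE = −(2)(96485 C/mol)(+0.7522 V) = −145 kJ/mol.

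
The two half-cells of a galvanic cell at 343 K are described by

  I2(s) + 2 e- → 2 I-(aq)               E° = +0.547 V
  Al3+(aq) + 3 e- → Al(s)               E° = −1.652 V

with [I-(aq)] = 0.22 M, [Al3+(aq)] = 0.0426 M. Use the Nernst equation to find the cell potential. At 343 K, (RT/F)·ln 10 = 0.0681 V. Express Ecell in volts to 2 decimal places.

+2.27 V

I₂/I⁻ is reduced (cathode, E° = +0.547 V) and Al³⁺/Al is oxidized (anode).
E°cell = E°cat − E°an = +0.547 − (−1.652) = +2.199 V; n = 6.
For the overall reaction 3 I2(s) + 2 Al(s) → 6 I-(aq) + 2 Al3+(aq), Q = [I-(aq)]^6·[Al3+(aq)]^2 = 2.06×10^−7, giving log Q = −6.687.
By the Nernst equation, E = +2.199 − (0.0681/6)·(−6.687) = +2.27 V.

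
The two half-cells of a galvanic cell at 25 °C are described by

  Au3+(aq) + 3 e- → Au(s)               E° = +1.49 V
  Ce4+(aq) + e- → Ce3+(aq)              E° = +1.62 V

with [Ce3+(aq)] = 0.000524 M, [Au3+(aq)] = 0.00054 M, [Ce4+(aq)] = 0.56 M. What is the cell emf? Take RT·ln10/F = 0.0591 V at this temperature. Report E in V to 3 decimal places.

+0.373 V

Since E°(Ce⁴⁺/Ce³⁺) > E°(Au³⁺/Au), Ce⁴⁺/Ce³⁺ serves as the cathode.
E°cell = +1.62 − (+1.49) = +0.13 V, with n = 3 electrons transferred.
Balancing gives 3 Ce4+(aq) + Au(s) → 3 Ce3+(aq) + Au3+(aq); hence Q = ([Ce3+(aq)]^3·[Au3+(aq)]) / [Ce4+(aq)]^3 = 4.42×10^−13 (log Q = −12.354).
E = E° − (0.0591/n)·log Q = +0.13 − (0.0591/3)(−12.354) = +0.373 V.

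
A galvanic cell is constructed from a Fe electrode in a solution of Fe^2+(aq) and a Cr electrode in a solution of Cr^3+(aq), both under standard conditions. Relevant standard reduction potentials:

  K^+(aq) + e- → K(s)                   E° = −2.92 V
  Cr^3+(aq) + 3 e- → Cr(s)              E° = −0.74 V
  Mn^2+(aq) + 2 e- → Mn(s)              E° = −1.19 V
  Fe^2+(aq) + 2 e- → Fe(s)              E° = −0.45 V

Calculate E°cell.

Of the two couples in this cell, the one with the more positive reduction potential is reduced at the cathode: here that is Fe²⁺/Fe (−0.45 V); Cr³⁺/Cr (−0.74 V) is the anode.
E°cell = E°(cathode) − E°(anode) = −0.45 − (−0.74) = +0.29 V.

+0.29 V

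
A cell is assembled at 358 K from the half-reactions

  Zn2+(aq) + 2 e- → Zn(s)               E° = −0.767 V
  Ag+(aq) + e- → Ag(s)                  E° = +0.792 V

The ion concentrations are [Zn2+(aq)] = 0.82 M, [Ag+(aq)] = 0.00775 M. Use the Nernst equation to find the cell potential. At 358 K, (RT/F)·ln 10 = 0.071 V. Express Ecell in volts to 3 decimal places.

+1.412 V

Since E°(Ag⁺/Ag) > E°(Zn²⁺/Zn), Ag⁺/Ag serves as the cathode.
E°cell = E°cat − E°an = +0.792 − (−0.767) = +1.559 V; n = 2.
Balancing gives 2 Ag+(aq) + Zn(s) → 2 Ag(s) + Zn2+(aq); hence Q = [Zn2+(aq)] / [Ag+(aq)]^2 = 1.37×10^4 (log Q = 4.135).
By the Nernst equation, E = +1.559 − (0.071/2)·(4.135) = +1.412 V.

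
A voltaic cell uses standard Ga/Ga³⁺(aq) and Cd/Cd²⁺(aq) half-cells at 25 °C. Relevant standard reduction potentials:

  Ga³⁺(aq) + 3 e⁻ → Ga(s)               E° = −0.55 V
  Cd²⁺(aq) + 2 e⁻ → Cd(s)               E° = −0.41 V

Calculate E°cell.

+0.14 V

The Cd²⁺/Cd couple has the higher E°, so Cd ion is reduced (cathode) and Ga is oxidized (anode).
E°cell = E°(cathode) − E°(anode) = −0.41 − (−0.55) = +0.14 V.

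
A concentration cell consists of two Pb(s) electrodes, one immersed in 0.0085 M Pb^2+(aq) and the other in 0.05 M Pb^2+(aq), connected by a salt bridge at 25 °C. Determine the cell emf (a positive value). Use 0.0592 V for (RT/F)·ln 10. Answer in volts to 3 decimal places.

0.023 V

For a concentration cell E°cell = 0, since both electrodes use the same couple.
The compartment with the higher Pb^2+(aq) concentration (0.05 M) acts as the cathode; ions are reduced there and produced at the dilute (0.0085 M) anode.
With n = 2, Ecell = −(0.0592/2)·log([dilute]/[conc]) = −(0.0592/2)·log(0.0085/0.05) = +0.023 V.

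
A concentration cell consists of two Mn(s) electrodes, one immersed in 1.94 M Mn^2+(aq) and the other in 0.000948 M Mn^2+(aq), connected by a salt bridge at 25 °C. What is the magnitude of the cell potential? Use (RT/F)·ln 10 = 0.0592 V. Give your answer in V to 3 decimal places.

0.098 V

For a concentration cell E°cell = 0, since both electrodes use the same couple.
The compartment with the higher Mn^2+(aq) concentration (1.94 M) acts as the cathode; ions are reduced there and produced at the dilute (0.000948 M) anode.
With n = 2, Ecell = −(0.0592/2)·log([dilute]/[conc]) = −(0.0592/2)·log(0.000948/1.94) = +0.098 V.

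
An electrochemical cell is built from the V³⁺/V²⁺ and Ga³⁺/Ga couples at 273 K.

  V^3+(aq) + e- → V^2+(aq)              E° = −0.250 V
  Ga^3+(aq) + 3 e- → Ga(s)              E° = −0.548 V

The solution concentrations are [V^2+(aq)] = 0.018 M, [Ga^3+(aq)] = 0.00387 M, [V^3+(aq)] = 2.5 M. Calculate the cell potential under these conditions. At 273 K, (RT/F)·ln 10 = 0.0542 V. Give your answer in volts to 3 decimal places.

+0.458 V

The V³⁺/V²⁺ couple has the more positive E°, so it is the cathode; Ga³⁺/Ga is the anode.
The standard potential is −0.250 − (−0.548) = +0.298 V and the balanced reaction transfers n = 3 electrons.
The balanced reaction is 3 V^3+(aq) + Ga(s) → 3 V^2+(aq) + Ga^3+(aq), so Q = ([V^2+(aq)]^3·[Ga^3+(aq)]) / [V^3+(aq)]^3 = 1.44×10^−9 and log Q = −8.840.
By the Nernst equation, E = +0.298 − (0.0542/3)·(−8.840) = +0.458 V.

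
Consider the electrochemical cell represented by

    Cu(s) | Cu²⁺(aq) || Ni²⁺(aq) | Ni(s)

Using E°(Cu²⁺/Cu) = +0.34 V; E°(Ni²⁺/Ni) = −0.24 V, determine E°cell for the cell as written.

−0.58 V

By convention the left-hand electrode in cell notation is the anode (oxidation) and the right-hand electrode is the cathode (reduction).
E°cell = E°(right) − E°(left) = −0.24 − (+0.34) = −0.58 V.
The negative sign shows that, as written, the cell would require an external voltage to drive the reaction.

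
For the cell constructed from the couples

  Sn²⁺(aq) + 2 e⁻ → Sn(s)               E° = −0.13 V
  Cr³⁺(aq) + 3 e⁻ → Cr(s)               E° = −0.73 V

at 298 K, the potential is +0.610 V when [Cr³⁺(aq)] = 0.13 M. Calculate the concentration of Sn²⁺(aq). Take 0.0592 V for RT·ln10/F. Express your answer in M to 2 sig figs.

0.56 M

With Sn²⁺/Sn at the cathode and Cr³⁺/Cr at the anode, E°cell = −0.13 − (−0.73) = +0.60 V (n = 6).
Since E = E° − (0.0592/n)·log Q, log Q = n(E° − E)/0.0592 = −1.014.
For 3 Sn²⁺(aq) + 2 Cr(s) → 3 Sn(s) + 2 Cr³⁺(aq), the reaction quotient is Q = [Cr³⁺(aq)]^2 / [Sn²⁺(aq)]^3.
Substituting the known concentrations and solving, log [Sn²⁺(aq)] = −0.253 and [Sn²⁺(aq)] = 0.56 M.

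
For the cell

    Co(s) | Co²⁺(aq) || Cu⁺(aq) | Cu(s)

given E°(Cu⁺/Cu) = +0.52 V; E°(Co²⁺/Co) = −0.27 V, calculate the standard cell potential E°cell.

By convention the left-hand electrode in cell notation is the anode (oxidation) and the right-hand electrode is the cathode (reduction).
E°cell = E°(right) − E°(left) = +0.52 − (−0.27) = +0.79 V.

+0.79 V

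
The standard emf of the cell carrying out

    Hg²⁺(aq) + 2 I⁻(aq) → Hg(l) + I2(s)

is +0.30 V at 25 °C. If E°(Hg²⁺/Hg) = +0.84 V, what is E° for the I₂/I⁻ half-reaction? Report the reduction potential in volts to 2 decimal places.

+0.54 V

In the reaction as written the Hg²⁺/Hg couple is reduced (cathode) and I₂/I⁻ is oxidized (anode), so E°cell = E°(Hg²⁺/Hg) − E°(I₂/I⁻).
E°(I₂/I⁻) = E°(cathode) − E°cell = +0.84 − (+0.30) = +0.54 V.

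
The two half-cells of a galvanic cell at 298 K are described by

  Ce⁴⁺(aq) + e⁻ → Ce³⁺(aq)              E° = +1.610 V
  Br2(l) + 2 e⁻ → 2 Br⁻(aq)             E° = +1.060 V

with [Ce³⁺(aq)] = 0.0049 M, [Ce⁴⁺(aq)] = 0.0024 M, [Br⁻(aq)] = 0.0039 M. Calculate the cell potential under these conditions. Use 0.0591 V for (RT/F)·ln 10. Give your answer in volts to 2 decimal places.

Since E°(Ce⁴⁺/Ce³⁺) > E°(Br₂/Br⁻), Ce⁴⁺/Ce³⁺ serves as the cathode.
The standard potential is +1.610 − (+1.060) = +0.550 V and the balanced reaction transfers n = 2 electrons.
The balanced reaction is 2 Ce⁴⁺(aq) + 2 Br⁻(aq) → 2 Ce³⁺(aq) + Br2(l), so Q = [Ce³⁺(aq)]^2 / ([Ce⁴⁺(aq)]^2·[Br⁻(aq)]^2) = 2.74×10^5 and log Q = 5.438.
By the Nernst equation, E = +0.550 − (0.0591/2)·(5.438) = +0.39 V.

+0.39 V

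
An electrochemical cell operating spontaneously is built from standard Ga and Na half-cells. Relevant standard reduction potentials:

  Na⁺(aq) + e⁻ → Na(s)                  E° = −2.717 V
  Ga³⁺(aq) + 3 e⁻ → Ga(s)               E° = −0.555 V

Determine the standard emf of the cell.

Of the two couples in this cell, the one with the more positive reduction potential is reduced at the cathode: here that is Ga³⁺/Ga (−0.555 V); Na⁺/Na (−2.717 V) is the anode.
E°cell = E°(cathode) − E°(anode) = −0.555 − (−2.717) = +2.162 V.

+2.162 V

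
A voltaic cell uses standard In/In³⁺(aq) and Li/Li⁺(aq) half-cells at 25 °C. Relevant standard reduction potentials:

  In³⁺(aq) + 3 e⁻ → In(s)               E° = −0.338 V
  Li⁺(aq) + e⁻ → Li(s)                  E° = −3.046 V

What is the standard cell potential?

Of the two couples in this cell, the one with the more positive reduction potential is reduced at the cathode: here that is In³⁺/In (−0.338 V); Li⁺/Li (−3.046 V) is the anode.
E°cell = E°(cathode) − E°(anode) = −0.338 − (−3.046) = +2.708 V.

+2.708 V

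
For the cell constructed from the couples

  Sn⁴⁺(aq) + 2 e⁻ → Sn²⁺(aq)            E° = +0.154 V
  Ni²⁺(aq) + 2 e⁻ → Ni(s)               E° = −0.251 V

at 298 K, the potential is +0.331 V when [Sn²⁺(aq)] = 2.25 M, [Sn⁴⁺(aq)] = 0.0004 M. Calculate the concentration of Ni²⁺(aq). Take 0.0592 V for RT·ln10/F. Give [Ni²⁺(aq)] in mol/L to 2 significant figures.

With Sn⁴⁺/Sn²⁺ at the cathode and Ni²⁺/Ni at the anode, E°cell = +0.154 − (−0.251) = +0.405 V (n = 2).
From the Nernst equation, log Q = n(E° − E)/0.0592 = 2·(+0.405 − (+0.331))/0.0592 = 2.500.
Balancing electrons gives Sn⁴⁺(aq) + Ni(s) → Sn²⁺(aq) + Ni²⁺(aq); thus Q = ([Sn²⁺(aq)]·[Ni²⁺(aq)]) / [Sn⁴⁺(aq)].
Solving for the unknown gives log [Ni²⁺(aq)] = −1.250, so [Ni²⁺(aq)] ≈ 0.056 M.

0.056 M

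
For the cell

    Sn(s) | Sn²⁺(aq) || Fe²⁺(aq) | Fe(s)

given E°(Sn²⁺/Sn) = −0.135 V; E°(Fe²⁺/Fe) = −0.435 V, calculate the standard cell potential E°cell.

−0.300 V

By convention the left-hand electrode in cell notation is the anode (oxidation) and the right-hand electrode is the cathode (reduction).
E°cell = E°(right) − E°(left) = −0.435 − (−0.135) = −0.300 V.
The negative sign shows that, as written, the cell would require an external voltage to drive the reaction.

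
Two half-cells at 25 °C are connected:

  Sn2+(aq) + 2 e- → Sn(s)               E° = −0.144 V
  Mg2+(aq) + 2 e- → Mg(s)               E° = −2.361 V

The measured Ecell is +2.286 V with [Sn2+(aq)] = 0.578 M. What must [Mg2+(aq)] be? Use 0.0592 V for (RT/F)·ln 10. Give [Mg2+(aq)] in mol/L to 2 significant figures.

Sn²⁺/Sn is the cathode (higher E°); E°cell = −0.144 − (−2.361) = +2.217 V with n = 2.
Since E = E° − (0.0592/n)·log Q, log Q = n(E° − E)/0.0592 = −2.331.
For Sn2+(aq) + Mg(s) → Sn(s) + Mg2+(aq), the reaction quotient is Q = [Mg2+(aq)] / [Sn2+(aq)].
Solving for the unknown gives log [Mg2+(aq)] = −2.569, so [Mg2+(aq)] ≈ 0.0027 M.

0.0027 M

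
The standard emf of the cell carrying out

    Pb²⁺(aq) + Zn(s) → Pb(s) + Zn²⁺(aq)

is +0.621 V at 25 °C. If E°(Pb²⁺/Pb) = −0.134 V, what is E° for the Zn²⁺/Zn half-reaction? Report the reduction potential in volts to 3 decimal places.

−0.755 V

In the reaction as written the Pb²⁺/Pb couple is reduced (cathode) and Zn²⁺/Zn is oxidized (anode), so E°cell = E°(Pb²⁺/Pb) − E°(Zn²⁺/Zn).
E°(Zn²⁺/Zn) = E°(cathode) − E°cell = −0.134 − (+0.621) = −0.755 V.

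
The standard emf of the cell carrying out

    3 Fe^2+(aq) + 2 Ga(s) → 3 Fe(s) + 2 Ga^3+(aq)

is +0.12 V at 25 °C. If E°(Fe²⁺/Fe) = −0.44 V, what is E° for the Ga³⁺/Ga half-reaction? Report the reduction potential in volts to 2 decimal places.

−0.56 V

In the reaction as written the Fe²⁺/Fe couple is reduced (cathode) and Ga³⁺/Ga is oxidized (anode), so E°cell = E°(Fe²⁺/Fe) − E°(Ga³⁺/Ga).
E°(Ga³⁺/Ga) = E°(cathode) − E°cell = −0.44 − (+0.12) = −0.56 V.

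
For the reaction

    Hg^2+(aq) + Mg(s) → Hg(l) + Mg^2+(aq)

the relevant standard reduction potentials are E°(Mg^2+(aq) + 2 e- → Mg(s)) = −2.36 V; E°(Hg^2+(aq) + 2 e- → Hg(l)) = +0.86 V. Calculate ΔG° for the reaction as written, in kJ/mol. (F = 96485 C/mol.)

In the reaction as written Hg^2+(aq) is reduced, so the Hg²⁺/Hg couple is the cathode and Mg²⁺/Mg is the anode.
E°cell = +0.86 − (−2.36) = +3.22 V; balancing electrons gives n = 2.
ΔG° = −nFE°cell = −(2)(96485)(+3.22) J/mol = −621 kJ/mol.

−621 kJ/mol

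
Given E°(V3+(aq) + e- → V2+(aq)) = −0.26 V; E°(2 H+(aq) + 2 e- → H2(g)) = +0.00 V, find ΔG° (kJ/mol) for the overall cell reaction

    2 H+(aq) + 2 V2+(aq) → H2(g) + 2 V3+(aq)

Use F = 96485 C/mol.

−50.2 kJ/mol

In the reaction as written H+(aq) is reduced, so the 2H⁺/H₂ couple is the cathode and V³⁺/V²⁺ is the anode.
E°cell = +0.00 − (−0.26) = +0.26 V; balancing electrons gives n = 2.
ΔG° = −nFE°cell = −(2)(96485)(+0.26) J/mol = −50.2 kJ/mol.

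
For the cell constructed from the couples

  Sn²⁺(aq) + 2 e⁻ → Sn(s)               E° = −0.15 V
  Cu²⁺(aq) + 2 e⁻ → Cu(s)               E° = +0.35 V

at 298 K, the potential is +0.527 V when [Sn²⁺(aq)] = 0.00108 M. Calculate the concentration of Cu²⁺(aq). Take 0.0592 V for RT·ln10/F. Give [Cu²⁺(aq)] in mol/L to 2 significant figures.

0.0088 M

Cu²⁺/Cu is the cathode (higher E°); E°cell = +0.35 − (−0.15) = +0.50 V with n = 2.
Rearranging E = E° − (0.0592/n)·log Q gives log Q = 2(+0.50 − (+0.527))/0.0592 = −0.912.
For Cu²⁺(aq) + Sn(s) → Cu(s) + Sn²⁺(aq), the reaction quotient is Q = [Sn²⁺(aq)] / [Cu²⁺(aq)].
Solving for the unknown gives log [Cu²⁺(aq)] = −2.055, so [Cu²⁺(aq)] ≈ 0.0088 M.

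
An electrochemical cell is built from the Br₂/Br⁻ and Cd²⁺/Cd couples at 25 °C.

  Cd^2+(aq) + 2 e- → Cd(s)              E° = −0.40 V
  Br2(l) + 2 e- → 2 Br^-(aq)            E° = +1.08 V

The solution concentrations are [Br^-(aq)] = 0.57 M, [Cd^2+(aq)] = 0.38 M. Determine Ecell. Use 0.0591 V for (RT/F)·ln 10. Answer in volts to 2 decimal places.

+1.51 V

Since E°(Br₂/Br⁻) > E°(Cd²⁺/Cd), Br₂/Br⁻ serves as the cathode.
E°cell = E°cat − E°an = +1.08 − (−0.40) = +1.48 V; n = 2.
For the overall reaction Br2(l) + Cd(s) → 2 Br^-(aq) + Cd^2+(aq), Q = [Br^-(aq)]^2·[Cd^2+(aq)] = 0.123, giving log Q = −0.908.
By the Nernst equation, E = +1.48 − (0.0591/2)·(−0.908) = +1.51 V.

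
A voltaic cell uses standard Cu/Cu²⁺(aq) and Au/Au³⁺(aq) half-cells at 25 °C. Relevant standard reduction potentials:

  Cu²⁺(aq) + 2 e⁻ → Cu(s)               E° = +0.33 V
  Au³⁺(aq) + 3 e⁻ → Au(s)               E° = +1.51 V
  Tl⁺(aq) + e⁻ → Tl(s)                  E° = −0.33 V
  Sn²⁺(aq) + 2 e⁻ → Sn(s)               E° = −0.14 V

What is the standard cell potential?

The Au³⁺/Au couple has the higher E°, so Au ion is reduced (cathode) and Cu is oxidized (anode).
E°cell = E°(cathode) − E°(anode) = +1.51 − (+0.33) = +1.18 V.

+1.18 V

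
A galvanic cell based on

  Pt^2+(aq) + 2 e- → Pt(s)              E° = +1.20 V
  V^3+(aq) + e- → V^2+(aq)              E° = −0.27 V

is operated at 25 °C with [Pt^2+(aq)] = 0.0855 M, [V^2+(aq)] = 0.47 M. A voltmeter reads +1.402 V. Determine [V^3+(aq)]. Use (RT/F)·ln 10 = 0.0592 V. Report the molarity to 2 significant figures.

Pt²⁺/Pt is the cathode (higher E°); E°cell = +1.20 − (−0.27) = +1.47 V with n = 2.
Since E = E° − (0.0592/n)·log Q, log Q = n(E° − E)/0.0592 = 2.297.
For Pt^2+(aq) + 2 V^2+(aq) → Pt(s) + 2 V^3+(aq), the reaction quotient is Q = [V^3+(aq)]^2 / ([Pt^2+(aq)]·[V^2+(aq)]^2).
Isolating [V^3+(aq)] in Q = 10^{2.297} yields log [V^3+(aq)] = 0.287, i.e. 1.9 M.

1.9 M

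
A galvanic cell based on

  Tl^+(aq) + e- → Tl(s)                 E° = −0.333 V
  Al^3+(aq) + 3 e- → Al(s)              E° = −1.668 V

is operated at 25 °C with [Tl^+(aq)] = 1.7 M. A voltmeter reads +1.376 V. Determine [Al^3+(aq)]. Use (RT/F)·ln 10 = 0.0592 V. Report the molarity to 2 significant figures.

The Tl⁺/Tl couple has the larger reduction potential, so it is the cathode: E°cell = −0.333 − (−1.668) = +1.335 V and n = 3.
Rearranging E = E° − (0.0592/n)·log Q gives log Q = 3(+1.335 − (+1.376))/0.0592 = −2.078.
For 3 Tl^+(aq) + Al(s) → 3 Tl(s) + Al^3+(aq), the reaction quotient is Q = [Al^3+(aq)] / [Tl^+(aq)]^3.
Solving for the unknown gives log [Al^3+(aq)] = −1.387, so [Al^3+(aq)] ≈ 0.041 M.

0.041 M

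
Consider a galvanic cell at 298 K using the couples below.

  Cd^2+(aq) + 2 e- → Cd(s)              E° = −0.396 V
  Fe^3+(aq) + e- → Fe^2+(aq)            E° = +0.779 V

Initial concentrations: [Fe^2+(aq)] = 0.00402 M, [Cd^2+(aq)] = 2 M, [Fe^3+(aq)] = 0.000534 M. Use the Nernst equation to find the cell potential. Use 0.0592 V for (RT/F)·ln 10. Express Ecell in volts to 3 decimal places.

+1.114 V

The Fe³⁺/Fe²⁺ couple has the more positive E°, so it is the cathode; Cd²⁺/Cd is the anode.
E°cell = E°cat − E°an = +0.779 − (−0.396) = +1.175 V; n = 2.
The balanced reaction is 2 Fe^3+(aq) + Cd(s) → 2 Fe^2+(aq) + Cd^2+(aq), so Q = ([Fe^2+(aq)]^2·[Cd^2+(aq)]) / [Fe^3+(aq)]^2 = 113 and log Q = 2.054.
E = E° − (0.0592/n)·log Q = +1.175 − (0.0592/2)(2.054) = +1.114 V.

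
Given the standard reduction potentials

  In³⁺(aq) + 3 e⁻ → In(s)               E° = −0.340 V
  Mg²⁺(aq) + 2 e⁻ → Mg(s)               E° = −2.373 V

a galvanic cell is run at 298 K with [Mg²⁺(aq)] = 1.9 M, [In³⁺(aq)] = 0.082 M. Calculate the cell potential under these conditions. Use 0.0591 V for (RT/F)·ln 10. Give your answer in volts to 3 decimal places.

+2.003 V

In³⁺/In is reduced (cathode, E° = −0.340 V) and Mg²⁺/Mg is oxidized (anode).
E°cell = E°cat − E°an = −0.340 − (−2.373) = +2.033 V; n = 6.
The balanced reaction is 2 In³⁺(aq) + 3 Mg(s) → 2 In(s) + 3 Mg²⁺(aq), so Q = [Mg²⁺(aq)]^3 / [In³⁺(aq)]^2 = 1.02×10^3 and log Q = 3.009.
By the Nernst equation, E = +2.033 − (0.0591/6)·(3.009) = +2.003 V.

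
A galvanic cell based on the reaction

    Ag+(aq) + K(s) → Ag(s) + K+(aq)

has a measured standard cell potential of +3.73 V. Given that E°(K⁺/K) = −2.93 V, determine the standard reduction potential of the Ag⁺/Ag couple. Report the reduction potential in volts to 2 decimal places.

In the reaction as written the Ag⁺/Ag couple is reduced (cathode) and K⁺/K is oxidized (anode), so E°cell = E°(Ag⁺/Ag) − E°(K⁺/K).
E°(Ag⁺/Ag) = E°cell + E°(anode) = +3.73 + (−2.93) = +0.80 V.

+0.80 V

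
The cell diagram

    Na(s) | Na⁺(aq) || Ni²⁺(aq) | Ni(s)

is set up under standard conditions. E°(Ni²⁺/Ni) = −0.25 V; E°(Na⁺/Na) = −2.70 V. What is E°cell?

By convention the left-hand electrode in cell notation is the anode (oxidation) and the right-hand electrode is the cathode (reduction).
E°cell = E°(right) − E°(left) = −0.25 − (−2.70) = +2.45 V.

+2.45 V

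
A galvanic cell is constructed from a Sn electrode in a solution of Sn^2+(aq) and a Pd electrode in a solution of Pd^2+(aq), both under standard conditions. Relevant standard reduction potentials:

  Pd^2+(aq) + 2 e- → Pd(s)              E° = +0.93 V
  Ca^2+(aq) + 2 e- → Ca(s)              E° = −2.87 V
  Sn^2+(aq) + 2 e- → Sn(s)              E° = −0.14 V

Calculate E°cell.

+1.07 V

Of the two couples in this cell, the one with the more positive reduction potential is reduced at the cathode: here that is Pd²⁺/Pd (+0.93 V); Sn²⁺/Sn (−0.14 V) is the anode.
E°cell = E°(cathode) − E°(anode) = +0.93 − (−0.14) = +1.07 V.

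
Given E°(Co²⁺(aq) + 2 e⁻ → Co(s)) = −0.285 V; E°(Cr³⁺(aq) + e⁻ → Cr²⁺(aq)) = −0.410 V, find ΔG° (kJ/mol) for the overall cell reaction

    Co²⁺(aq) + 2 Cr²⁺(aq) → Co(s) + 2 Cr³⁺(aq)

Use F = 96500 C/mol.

−24.1 kJ/mol

In the reaction as written Co²⁺(aq) is reduced, so the Co²⁺/Co couple is the cathode and Cr³⁺/Cr²⁺ is the anode.
E°cell = −0.285 − (−0.410) = +0.125 V; balancing electrons gives n = 2.
ΔG° = −nFE°cell = −(2)(96500)(+0.125) J/mol = −24.1 kJ/mol.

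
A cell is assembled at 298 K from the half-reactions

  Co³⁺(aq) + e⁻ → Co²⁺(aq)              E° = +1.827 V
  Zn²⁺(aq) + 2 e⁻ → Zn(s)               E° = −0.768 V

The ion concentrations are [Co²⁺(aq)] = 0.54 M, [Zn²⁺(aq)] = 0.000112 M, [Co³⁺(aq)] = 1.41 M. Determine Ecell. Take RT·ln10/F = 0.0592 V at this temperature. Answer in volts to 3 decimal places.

+2.737 V

The Co³⁺/Co²⁺ couple has the more positive E°, so it is the cathode; Zn²⁺/Zn is the anode.
E°cell = E°cat − E°an = +1.827 − (−0.768) = +2.595 V; n = 2.
Balancing gives 2 Co³⁺(aq) + Zn(s) → 2 Co²⁺(aq) + Zn²⁺(aq); hence Q = ([Co²⁺(aq)]^2·[Zn²⁺(aq)]) / [Co³⁺(aq)]^2 = 1.64×10^−5 (log Q = −4.784).
By the Nernst equation, E = +2.595 − (0.0592/2)·(−4.784) = +2.737 V.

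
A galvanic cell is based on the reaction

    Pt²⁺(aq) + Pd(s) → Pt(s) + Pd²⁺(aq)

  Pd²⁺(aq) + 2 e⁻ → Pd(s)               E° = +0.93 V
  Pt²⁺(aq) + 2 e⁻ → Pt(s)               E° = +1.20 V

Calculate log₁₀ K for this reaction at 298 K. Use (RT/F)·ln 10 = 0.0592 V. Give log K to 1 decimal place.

The Pt²⁺/Pt couple is reduced (cathode); E°cell = +1.20 − (+0.93) = +0.27 V with n = 2.
At equilibrium E = 0, so log K = nE°cell / 0.0592 = (2)(+0.27) / 0.0592 = 9.1.

log K = 9.1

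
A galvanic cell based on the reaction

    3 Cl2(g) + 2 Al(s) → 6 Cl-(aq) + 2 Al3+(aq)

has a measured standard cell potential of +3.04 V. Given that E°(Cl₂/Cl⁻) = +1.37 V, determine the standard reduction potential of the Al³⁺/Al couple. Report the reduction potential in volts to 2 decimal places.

−1.67 V

In the reaction as written the Cl₂/Cl⁻ couple is reduced (cathode) and Al³⁺/Al is oxidized (anode), so E°cell = E°(Cl₂/Cl⁻) − E°(Al³⁺/Al).
E°(Al³⁺/Al) = E°(cathode) − E°cell = +1.37 − (+3.04) = −1.67 V.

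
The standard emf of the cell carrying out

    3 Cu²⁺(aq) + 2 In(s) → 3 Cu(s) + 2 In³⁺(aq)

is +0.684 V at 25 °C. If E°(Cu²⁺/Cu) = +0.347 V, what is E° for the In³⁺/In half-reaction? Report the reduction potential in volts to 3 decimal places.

−0.337 V

In the reaction as written the Cu²⁺/Cu couple is reduced (cathode) and In³⁺/In is oxidized (anode), so E°cell = E°(Cu²⁺/Cu) − E°(In³⁺/In).
E°(In³⁺/In) = E°(cathode) − E°cell = +0.347 − (+0.684) = −0.337 V.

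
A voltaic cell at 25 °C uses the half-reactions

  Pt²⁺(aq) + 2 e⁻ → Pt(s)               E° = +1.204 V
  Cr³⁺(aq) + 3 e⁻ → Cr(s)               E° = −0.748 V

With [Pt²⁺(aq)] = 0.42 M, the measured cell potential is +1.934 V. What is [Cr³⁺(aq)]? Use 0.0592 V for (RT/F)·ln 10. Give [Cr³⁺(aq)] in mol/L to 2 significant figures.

The Pt²⁺/Pt couple has the larger reduction potential, so it is the cathode: E°cell = +1.204 − (−0.748) = +1.952 V and n = 6.
Rearranging E = E° − (0.0592/n)·log Q gives log Q = 6(+1.952 − (+1.934))/0.0592 = 1.824.
For 3 Pt²⁺(aq) + 2 Cr(s) → 3 Pt(s) + 2 Cr³⁺(aq), the reaction quotient is Q = [Cr³⁺(aq)]^2 / [Pt²⁺(aq)]^3.
Solving for the unknown gives log [Cr³⁺(aq)] = 0.347, so [Cr³⁺(aq)] ≈ 2.2 M.

2.2 M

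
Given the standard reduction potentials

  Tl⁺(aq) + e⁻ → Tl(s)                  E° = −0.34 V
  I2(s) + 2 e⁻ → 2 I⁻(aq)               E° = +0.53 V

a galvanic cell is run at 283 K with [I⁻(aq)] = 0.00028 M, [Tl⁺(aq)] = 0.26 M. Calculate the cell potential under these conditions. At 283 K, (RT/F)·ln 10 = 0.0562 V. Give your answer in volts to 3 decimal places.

+1.103 V

Since E°(I₂/I⁻) > E°(Tl⁺/Tl), I₂/I⁻ serves as the cathode.
E°cell = E°cat − E°an = +0.53 − (−0.34) = +0.87 V; n = 2.
Balancing gives I2(s) + 2 Tl(s) → 2 I⁻(aq) + 2 Tl⁺(aq); hence Q = [I⁻(aq)]^2·[Tl⁺(aq)]^2 = 5.3×10^−9 (log Q = −8.276).
Applying E = E° − (RT ln10/nF)·log Q gives +0.87 − (0.0562/2)(−8.276) = +1.103 V.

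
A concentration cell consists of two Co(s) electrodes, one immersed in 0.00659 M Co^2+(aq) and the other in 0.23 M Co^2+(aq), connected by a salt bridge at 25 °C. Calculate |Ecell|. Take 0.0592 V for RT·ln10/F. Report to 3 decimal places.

0.046 V

For a concentration cell E°cell = 0, since both electrodes use the same couple.
The compartment with the higher Co^2+(aq) concentration (0.23 M) acts as the cathode; ions are reduced there and produced at the dilute (0.00659 M) anode.
With n = 2, Ecell = −(0.0592/2)·log([dilute]/[conc]) = −(0.0592/2)·log(0.00659/0.23) = +0.046 V.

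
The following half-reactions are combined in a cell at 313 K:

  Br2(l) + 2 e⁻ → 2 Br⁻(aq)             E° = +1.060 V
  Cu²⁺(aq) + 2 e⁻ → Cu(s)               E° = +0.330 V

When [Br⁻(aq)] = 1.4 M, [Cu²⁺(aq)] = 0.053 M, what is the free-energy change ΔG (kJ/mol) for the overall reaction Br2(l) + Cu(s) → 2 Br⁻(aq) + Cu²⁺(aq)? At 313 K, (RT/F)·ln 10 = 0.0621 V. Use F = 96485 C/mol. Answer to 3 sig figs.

−147 kJ/mol

With Br₂/Br⁻ reduced at the cathode, E°cell = +1.060 − (+0.330) = +0.730 V and n = 2.
The reaction quotient is [Br⁻(aq)]^2·[Cu²⁺(aq)] = 0.104; by Nernst, E = +0.730 − (0.0621/2)(−0.983) = +0.7605 V.
Then ΔG = −nFE = −2 × 96485 × +0.7605 J/mol = −147 kJ/mol.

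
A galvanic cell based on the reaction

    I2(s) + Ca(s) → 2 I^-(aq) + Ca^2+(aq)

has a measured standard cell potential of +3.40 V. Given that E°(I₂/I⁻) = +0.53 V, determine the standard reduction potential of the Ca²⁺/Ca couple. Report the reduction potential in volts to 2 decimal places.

In the reaction as written the I₂/I⁻ couple is reduced (cathode) and Ca²⁺/Ca is oxidized (anode), so E°cell = E°(I₂/I⁻) − E°(Ca²⁺/Ca).
E°(Ca²⁺/Ca) = E°(cathode) − E°cell = +0.53 − (+3.40) = −2.87 V.

−2.87 V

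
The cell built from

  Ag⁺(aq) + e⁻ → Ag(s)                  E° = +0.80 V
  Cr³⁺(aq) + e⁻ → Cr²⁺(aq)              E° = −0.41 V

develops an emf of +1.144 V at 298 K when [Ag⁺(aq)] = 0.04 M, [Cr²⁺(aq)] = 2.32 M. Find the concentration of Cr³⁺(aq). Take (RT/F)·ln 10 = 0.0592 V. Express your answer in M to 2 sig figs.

With Ag⁺/Ag at the cathode and Cr³⁺/Cr²⁺ at the anode, E°cell = +0.80 − (−0.41) = +1.21 V (n = 1).
Since E = E° − (0.0592/n)·log Q, log Q = n(E° − E)/0.0592 = 1.115.
The balanced reaction is Ag⁺(aq) + Cr²⁺(aq) → Ag(s) + Cr³⁺(aq), so Q = [Cr³⁺(aq)] / ([Ag⁺(aq)]·[Cr²⁺(aq)]).
Solving for the unknown gives log [Cr³⁺(aq)] = 0.083, so [Cr³⁺(aq)] ≈ 1.2 M.

1.2 M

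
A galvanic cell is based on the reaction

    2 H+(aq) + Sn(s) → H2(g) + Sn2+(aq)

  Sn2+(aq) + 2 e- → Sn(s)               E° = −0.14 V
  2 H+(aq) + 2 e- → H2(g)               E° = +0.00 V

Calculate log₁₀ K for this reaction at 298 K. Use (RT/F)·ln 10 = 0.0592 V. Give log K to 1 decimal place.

The 2H⁺/H₂ couple is reduced (cathode); E°cell = +0.00 − (−0.14) = +0.14 V with n = 2.
At equilibrium E = 0, so log K = nE°cell / 0.0592 = (2)(+0.14) / 0.0592 = 4.7.

log K = 4.7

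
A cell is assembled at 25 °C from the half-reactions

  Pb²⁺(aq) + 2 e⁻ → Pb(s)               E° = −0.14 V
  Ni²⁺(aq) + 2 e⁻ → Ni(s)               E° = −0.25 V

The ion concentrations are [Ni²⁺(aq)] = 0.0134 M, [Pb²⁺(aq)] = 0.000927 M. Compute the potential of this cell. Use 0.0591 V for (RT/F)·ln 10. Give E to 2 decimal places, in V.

The Pb²⁺/Pb couple has the more positive E°, so it is the cathode; Ni²⁺/Ni is the anode.
E°cell = E°cat − E°an = −0.14 − (−0.25) = +0.11 V; n = 2.
For the overall reaction Pb²⁺(aq) + Ni(s) → Pb(s) + Ni²⁺(aq), Q = [Ni²⁺(aq)] / [Pb²⁺(aq)] = 14.5, giving log Q = 1.160.
E = E° − (0.0591/n)·log Q = +0.11 − (0.0591/2)(1.160) = +0.08 V.

+0.08 V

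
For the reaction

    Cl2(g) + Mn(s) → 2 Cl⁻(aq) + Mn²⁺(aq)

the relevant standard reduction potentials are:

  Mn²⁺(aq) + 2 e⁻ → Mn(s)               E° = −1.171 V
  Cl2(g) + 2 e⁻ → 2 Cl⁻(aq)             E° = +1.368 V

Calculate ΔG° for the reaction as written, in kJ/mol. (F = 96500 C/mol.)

In the reaction as written Cl2(g) is reduced, so the Cl₂/Cl⁻ couple is the cathode and Mn²⁺/Mn is the anode.
E°cell = +1.368 − (−1.171) = +2.539 V; balancing electrons gives n = 2.
ΔG° = −nFE°cell = −(2)(96500)(+2.539) J/mol = −490 kJ/mol.

−490 kJ/mol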